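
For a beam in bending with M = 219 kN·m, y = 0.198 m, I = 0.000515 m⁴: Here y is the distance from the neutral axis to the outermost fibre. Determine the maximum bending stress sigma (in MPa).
Model: a beam in bending, so sigma = (M·y) / I.
Convert to SI units:
  M = 219 kN·m = 219000 N·m
Substitute:
  sigma = (219000 × 0.198) / 0.000515
  sigma = 8.42 × 10⁷ Pa
Convert: sigma = 8.42 × 10⁷ Pa = 84.2 MPa
Final answer: sigma = 84.2 MPa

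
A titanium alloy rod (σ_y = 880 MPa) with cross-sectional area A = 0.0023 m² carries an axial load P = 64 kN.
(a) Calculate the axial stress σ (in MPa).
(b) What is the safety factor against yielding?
(a) Axial stress σ = P/A. Convert P = 64 kN = 64000 N.
  σ = 64000 / 0.0023 = 2.783 × 10⁷ Pa = 27.83 MPa
(b) Safety factor SF = σ_y/σ = 880 / 27.83 = 31.62
Final answer: (a) σ = 27.83 MPa, (b) SF = 31.62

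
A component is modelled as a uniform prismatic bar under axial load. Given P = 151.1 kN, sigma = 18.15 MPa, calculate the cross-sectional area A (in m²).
Model: a uniform prismatic bar under axial load, so sigma = P / A.
Solve for A: A = P / sigma.
Convert to SI units:
  P = 151.1 kN = 151100 N
  sigma = 18.15 MPa = 1.815 × 10⁷ Pa
Substitute:
  A = 151100 / (1.815 × 10⁷)
  A = 0.008325 m²
Final answer: A = 0.008325 m²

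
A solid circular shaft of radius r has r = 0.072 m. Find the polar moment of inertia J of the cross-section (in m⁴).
Model: a solid circular shaft of radius r, so J = (π·r^4) / 2.
Substitute:
  J = (π × 0.072^4) / 2
  J = 4.221 × 10⁻⁵ m⁴
Final answer: J = 4.221 × 10⁻⁵ m⁴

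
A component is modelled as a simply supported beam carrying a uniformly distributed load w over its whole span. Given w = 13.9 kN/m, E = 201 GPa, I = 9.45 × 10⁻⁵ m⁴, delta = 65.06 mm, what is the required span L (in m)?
Model: a simply supported beam carrying a uniformly distributed load w over its whole span, so delta = (5·w·L^4) / (384·E·I).
Solve for L: L = ((384·delta·E·I) / (5·w))^(1/4).
Convert to SI units:
  w = 13.9 kN/m = 13900 N/m
  E = 201 GPa = 2.01 × 10¹¹ Pa
  delta = 65.06 mm = 0.06506 m
Substitute:
  L = ((384 × 0.06506 × (2.01 × 10¹¹) × (9.45 × 10⁻⁵)) / (5 × 13900))^(1/4)
  L = 9.09 m
Final answer: L = 9.09 m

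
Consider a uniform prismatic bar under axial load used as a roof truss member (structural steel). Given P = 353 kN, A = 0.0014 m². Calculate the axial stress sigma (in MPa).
Model: a uniform prismatic bar under axial load, so sigma = P / A.
Convert to SI units:
  P = 353 kN = 353000 N
Substitute:
  sigma = 353000 / 0.0014
  sigma = 2.521 × 10⁸ Pa
Convert: sigma = 2.521 × 10⁸ Pa = 252.1 MPa
Final answer: sigma = 252.1 MPa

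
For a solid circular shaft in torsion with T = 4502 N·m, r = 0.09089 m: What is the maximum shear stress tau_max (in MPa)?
Model: a solid circular shaft in torsion, so tau_max = (2·T) / (π·r^3).
Substitute:
  tau_max = (2 × 4502) / (π × 0.09089^3)
  tau_max = 3.817 × 10⁶ Pa
Convert: tau_max = 3.817 × 10⁶ Pa = 3.817 MPa
Final answer: tau_max = 3.817 MPa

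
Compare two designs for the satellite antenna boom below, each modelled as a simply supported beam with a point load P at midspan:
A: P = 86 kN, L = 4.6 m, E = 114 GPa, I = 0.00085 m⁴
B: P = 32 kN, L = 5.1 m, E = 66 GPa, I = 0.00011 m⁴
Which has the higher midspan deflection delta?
Model: a simply supported beam with a point load P at midspan, so delta = (P·L^3) / (48·E·I) (SI units).
  A: delta = (86000 × 4.6^3) / (48 × (1.14 × 10¹¹) × 0.00085) = 0.0018 m = 1.8 mm
  B: delta = (32000 × 5.1^3) / (48 × (6.6 × 10¹⁰) × 0.00011) = 0.01218 m = 12.18 mm
12.18 mm > 1.8 mm, so B is larger.
Final answer: B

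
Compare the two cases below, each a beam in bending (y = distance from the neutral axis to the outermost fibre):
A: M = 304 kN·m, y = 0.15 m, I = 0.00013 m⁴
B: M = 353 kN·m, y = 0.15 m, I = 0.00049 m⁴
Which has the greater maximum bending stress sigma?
Model: a beam in bending (y = distance from the neutral axis to the outermost fibre), so sigma = (M·y) / I (SI units).
  A: sigma = (304000 × 0.15) / 0.00013 = 3.508 × 10⁸ Pa = 350.8 MPa
  B: sigma = (353000 × 0.15) / 0.00049 = 1.081 × 10⁸ Pa = 108.1 MPa
350.8 MPa > 108.1 MPa, so A is larger.
Final answer: A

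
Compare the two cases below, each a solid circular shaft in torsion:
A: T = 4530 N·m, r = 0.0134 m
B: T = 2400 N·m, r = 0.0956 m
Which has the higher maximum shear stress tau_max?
Model: a solid circular shaft in torsion, so tau_max = (2·T) / (π·r^3) (SI units).
  A: tau_max = (2 × 4530) / (π × 0.0134^3) = 1.199 × 10⁹ Pa = 1199 MPa
  B: tau_max = (2 × 2400) / (π × 0.0956^3) = 1.749 × 10⁶ Pa = 1.749 MPa
1199 MPa > 1.749 MPa, so A is larger.
Final answer: A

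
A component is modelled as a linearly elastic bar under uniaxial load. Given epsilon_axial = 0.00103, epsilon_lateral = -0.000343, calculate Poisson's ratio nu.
Model: a linearly elastic bar under uniaxial load, so epsilon_lateral = -nu·epsilon_axial.
Solve for nu: nu = -epsilon_lateral / epsilon_axial.
Substitute:
  nu = -(-0.000343) / 0.00103
  nu = 0.333
Final answer: nu = 0.333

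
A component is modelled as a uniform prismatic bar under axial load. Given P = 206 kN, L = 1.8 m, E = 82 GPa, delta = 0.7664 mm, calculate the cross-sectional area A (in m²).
Model: a uniform prismatic bar under axial load, so delta = (P·L) / (A·E).
Solve for A: A = (P·L) / (delta·E).
Convert to SI units:
  P = 206 kN = 206000 N
  E = 82 GPa = 8.2 × 10¹⁰ Pa
  delta = 0.7664 mm = 0.0007664 m
Substitute:
  A = (206000 × 1.8) / (0.0007664 × (8.2 × 10¹⁰))
  A = 0.0059 m²
Final answer: A = 0.0059 m²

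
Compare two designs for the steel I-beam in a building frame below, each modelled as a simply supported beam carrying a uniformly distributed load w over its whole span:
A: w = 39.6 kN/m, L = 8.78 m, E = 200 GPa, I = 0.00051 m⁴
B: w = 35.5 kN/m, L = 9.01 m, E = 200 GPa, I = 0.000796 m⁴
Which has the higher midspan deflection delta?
Model: a simply supported beam carrying a uniformly distributed load w over its whole span, so delta = (5·w·L^4) / (384·E·I) (SI units).
  A: delta = (5 × 39600 × 8.78^4) / (384 × (2 × 10¹¹) × 0.00051) = 0.03004 m = 30.04 mm
  B: delta = (5 × 35500 × 9.01^4) / (384 × (2 × 10¹¹) × 0.000796) = 0.01913 m = 19.13 mm
30.04 mm > 19.13 mm, so A is larger.
Final answer: A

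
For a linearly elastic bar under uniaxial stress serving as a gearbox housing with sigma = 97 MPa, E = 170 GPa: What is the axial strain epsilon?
Model: a linearly elastic bar under uniaxial stress, so epsilon = sigma / E.
Convert to SI units:
  sigma = 97 MPa = 9.7 × 10⁷ Pa
  E = 170 GPa = 1.7 × 10¹¹ Pa
Substitute:
  epsilon = (9.7 × 10⁷) / (1.7 × 10¹¹)
  epsilon = 0.0005706
Final answer: epsilon = 0.0005706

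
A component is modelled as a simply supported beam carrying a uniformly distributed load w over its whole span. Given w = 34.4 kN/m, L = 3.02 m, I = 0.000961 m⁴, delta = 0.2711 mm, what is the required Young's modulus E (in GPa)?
Model: a simply supported beam carrying a uniformly distributed load w over its whole span, so delta = (5·w·L^4) / (384·E·I).
Solve for E: E = (5·w·L^4) / (384·delta·I).
Convert to SI units:
  w = 34.4 kN/m = 34400 N/m
  delta = 0.2711 mm = 0.0002711 m
Substitute:
  E = (5 × 34400 × 3.02^4) / (384 × 0.0002711 × 0.000961)
  E = 1.43 × 10¹¹ Pa
Convert: E = 1.43 × 10¹¹ Pa = 143 GPa
Final answer: E = 143 GPa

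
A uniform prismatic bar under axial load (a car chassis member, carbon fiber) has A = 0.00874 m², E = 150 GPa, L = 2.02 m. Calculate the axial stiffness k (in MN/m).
Model: a uniform prismatic bar under axial load, so k = (A·E) / L.
Convert to SI units:
  E = 150 GPa = 1.5 × 10¹¹ Pa
Substitute:
  k = (0.00874 × (1.5 × 10¹¹)) / 2.02
  k = 6.49 × 10⁸ N/m
Convert: k = 6.49 × 10⁸ N/m = 649 MN/m
Final answer: k = 649 MN/m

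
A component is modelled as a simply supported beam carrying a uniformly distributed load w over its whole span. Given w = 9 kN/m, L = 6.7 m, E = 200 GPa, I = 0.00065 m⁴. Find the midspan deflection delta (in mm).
Model: a simply supported beam carrying a uniformly distributed load w over its whole span, so delta = (5·w·L^4) / (384·E·I).
Convert to SI units:
  w = 9 kN/m = 9000 N/m
  E = 200 GPa = 2 × 10¹¹ Pa
Substitute:
  delta = (5 × 9000 × 6.7^4) / (384 × (2 × 10¹¹) × 0.00065)
  delta = 0.001817 m
Convert: delta = 0.001817 m = 1.817 mm
Final answer: delta = 1.817 mm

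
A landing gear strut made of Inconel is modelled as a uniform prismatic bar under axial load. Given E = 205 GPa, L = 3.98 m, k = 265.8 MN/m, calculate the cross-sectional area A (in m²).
Model: a uniform prismatic bar under axial load, so k = (A·E) / L.
Solve for A: A = (k·L) / E.
Convert to SI units:
  E = 205 GPa = 2.05 × 10¹¹ Pa
  k = 265.8 MN/m = 2.658 × 10⁸ N/m
Substitute:
  A = ((2.658 × 10⁸) × 3.98) / (2.05 × 10¹¹)
  A = 0.00516 m²
Final answer: A = 0.00516 m²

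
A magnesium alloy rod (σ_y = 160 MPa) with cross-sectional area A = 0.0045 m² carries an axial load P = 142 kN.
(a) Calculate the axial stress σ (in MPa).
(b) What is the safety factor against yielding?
(a) Axial stress σ = P/A. Convert P = 142 kN = 142000 N.
  σ = 142000 / 0.0045 = 3.156 × 10⁷ Pa = 31.56 MPa
(b) Safety factor SF = σ_y/σ = 160 / 31.56 = 5.07
Final answer: (a) σ = 31.56 MPa, (b) SF = 5.07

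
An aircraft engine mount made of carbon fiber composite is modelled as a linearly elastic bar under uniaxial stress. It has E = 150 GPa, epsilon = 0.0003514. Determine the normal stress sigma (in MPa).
Model: a linearly elastic bar under uniaxial stress, so sigma = E·epsilon.
Convert to SI units:
  E = 150 GPa = 1.5 × 10¹¹ Pa
Substitute:
  sigma = (1.5 × 10¹¹) × 0.0003514
  sigma = 5.271 × 10⁷ Pa
Convert: sigma = 5.271 × 10⁷ Pa = 52.71 MPa
Final answer: sigma = 52.71 MPa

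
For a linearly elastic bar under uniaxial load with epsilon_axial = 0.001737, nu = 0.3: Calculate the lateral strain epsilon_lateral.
Model: a linearly elastic bar under uniaxial load, so epsilon_lateral = -nu·epsilon_axial.
Substitute:
  epsilon_lateral = -(0.3 × 0.001737)
  epsilon_lateral = -0.0005211
Final answer: epsilon_lateral = -0.0005211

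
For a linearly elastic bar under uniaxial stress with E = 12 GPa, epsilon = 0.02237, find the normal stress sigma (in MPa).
Model: a linearly elastic bar under uniaxial stress, so epsilon = sigma / E.
Solve for sigma: sigma = epsilon·E.
Convert to SI units:
  E = 12 GPa = 1.2 × 10¹⁰ Pa
Substitute:
  sigma = 0.02237 × (1.2 × 10¹⁰)
  sigma = 2.684 × 10⁸ Pa
Convert: sigma = 2.684 × 10⁸ Pa = 268.4 MPa
Final answer: sigma = 268.4 MPa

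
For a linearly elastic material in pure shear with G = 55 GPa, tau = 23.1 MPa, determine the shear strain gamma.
Model: a linearly elastic material in pure shear, so tau = G·gamma.
Solve for gamma: gamma = tau / G.
Convert to SI units:
  G = 55 GPa = 5.5 × 10¹⁰ Pa
  tau = 23.1 MPa = 2.31 × 10⁷ Pa
Substitute:
  gamma = (2.31 × 10⁷) / (5.5 × 10¹⁰)
  gamma = 0.00042
Final answer: gamma = 0.00042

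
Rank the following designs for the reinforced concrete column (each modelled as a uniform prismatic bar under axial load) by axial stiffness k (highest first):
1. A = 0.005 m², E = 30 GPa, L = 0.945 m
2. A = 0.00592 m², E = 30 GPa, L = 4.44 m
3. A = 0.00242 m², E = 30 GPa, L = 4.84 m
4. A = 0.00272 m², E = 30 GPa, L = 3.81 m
Model: a uniform prismatic bar under axial load, so k = (A·E) / L (SI units).
  Case 1: k = (0.005 × (3 × 10¹⁰)) / 0.945 = 1.587 × 10⁸ N/m = 158.7 MN/m
  Case 2: k = (0.00592 × (3 × 10¹⁰)) / 4.44 = 4 × 10⁷ N/m = 40 MN/m
  Case 3: k = (0.00242 × (3 × 10¹⁰)) / 4.84 = 1.5 × 10⁷ N/m = 15 MN/m
  Case 4: k = (0.00272 × (3 × 10¹⁰)) / 3.81 = 2.142 × 10⁷ N/m = 21.42 MN/m
Ordering: 158.7 MN/m (case 1) > 40 MN/m (case 2) > 21.42 MN/m (case 4) > 15 MN/m (case 3)
Final answer: 1, 2, 4, 3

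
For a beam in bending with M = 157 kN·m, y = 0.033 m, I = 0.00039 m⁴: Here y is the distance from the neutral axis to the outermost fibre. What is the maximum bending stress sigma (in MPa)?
Model: a beam in bending, so sigma = (M·y) / I.
Convert to SI units:
  M = 157 kN·m = 157000 N·m
Substitute:
  sigma = (157000 × 0.033) / 0.00039
  sigma = 1.328 × 10⁷ Pa
Convert: sigma = 1.328 × 10⁷ Pa = 13.28 MPa
Final answer: sigma = 13.28 MPa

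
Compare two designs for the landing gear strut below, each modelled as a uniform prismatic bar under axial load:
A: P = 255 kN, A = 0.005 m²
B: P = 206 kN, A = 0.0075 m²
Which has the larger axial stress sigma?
Model: a uniform prismatic bar under axial load, so sigma = P / A (SI units).
  A: sigma = 255000 / 0.005 = 5.1 × 10⁷ Pa = 51 MPa
  B: sigma = 206000 / 0.0075 = 2.747 × 10⁷ Pa = 27.47 MPa
51 MPa > 27.47 MPa, so A is larger.
Final answer: A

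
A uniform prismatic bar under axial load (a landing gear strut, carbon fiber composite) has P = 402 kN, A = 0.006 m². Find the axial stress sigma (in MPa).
Model: a uniform prismatic bar under axial load, so sigma = P / A.
Convert to SI units:
  P = 402 kN = 402000 N
Substitute:
  sigma = 402000 / 0.006
  sigma = 6.7 × 10⁷ Pa
Convert: sigma = 6.7 × 10⁷ Pa = 67 MPa
Final answer: sigma = 67 MPa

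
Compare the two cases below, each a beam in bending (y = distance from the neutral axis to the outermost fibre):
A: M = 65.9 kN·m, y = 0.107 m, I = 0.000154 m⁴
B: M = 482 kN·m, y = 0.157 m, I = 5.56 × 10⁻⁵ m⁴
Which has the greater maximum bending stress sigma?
Model: a beam in bending (y = distance from the neutral axis to the outermost fibre), so sigma = (M·y) / I (SI units).
  A: sigma = (65900 × 0.107) / 0.000154 = 4.579 × 10⁷ Pa = 45.79 MPa
  B: sigma = (482000 × 0.157) / (5.56 × 10⁻⁵) = 1.361 × 10⁹ Pa = 1361 MPa
1361 MPa > 45.79 MPa, so B is larger.
Final answer: B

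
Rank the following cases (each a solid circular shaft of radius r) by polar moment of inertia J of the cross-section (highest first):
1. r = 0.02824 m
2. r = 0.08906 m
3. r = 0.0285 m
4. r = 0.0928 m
Model: a solid circular shaft of radius r, so J = (π·r^4) / 2 (SI units).
  Case 1: J = (π × 0.02824^4) / 2 = 9.99 × 10⁻⁷ m⁴
  Case 2: J = (π × 0.08906^4) / 2 = 9.882 × 10⁻⁵ m⁴
  Case 3: J = (π × 0.0285^4) / 2 = 1.036 × 10⁻⁶ m⁴
  Case 4: J = (π × 0.0928^4) / 2 = 0.0001165 m⁴
Ordering: 0.0001165 m⁴ (case 4) > 9.882 × 10⁻⁵ m⁴ (case 2) > 1.036 × 10⁻⁶ m⁴ (case 3) > 9.99 × 10⁻⁷ m⁴ (case 1)
Final answer: 4, 2, 3, 1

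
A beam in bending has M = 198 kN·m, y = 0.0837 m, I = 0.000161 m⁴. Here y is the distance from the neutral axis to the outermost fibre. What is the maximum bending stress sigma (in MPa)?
Model: a beam in bending, so sigma = (M·y) / I.
Convert to SI units:
  M = 198 kN·m = 198000 N·m
Substitute:
  sigma = (198000 × 0.0837) / 0.000161
  sigma = 1.029 × 10⁸ Pa
Convert: sigma = 1.029 × 10⁸ Pa = 102.9 MPa
Final answer: sigma = 102.9 MPa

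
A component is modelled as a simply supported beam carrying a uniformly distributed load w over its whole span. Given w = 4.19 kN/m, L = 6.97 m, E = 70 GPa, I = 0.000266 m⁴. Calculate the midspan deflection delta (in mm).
Model: a simply supported beam carrying a uniformly distributed load w over its whole span, so delta = (5·w·L^4) / (384·E·I).
Convert to SI units:
  w = 4.19 kN/m = 4190 N/m
  E = 70 GPa = 7 × 10¹⁰ Pa
Substitute:
  delta = (5 × 4190 × 6.97^4) / (384 × (7 × 10¹⁰) × 0.000266)
  delta = 0.006915 m
Convert: delta = 0.006915 m = 6.915 mm
Final answer: delta = 6.915 mm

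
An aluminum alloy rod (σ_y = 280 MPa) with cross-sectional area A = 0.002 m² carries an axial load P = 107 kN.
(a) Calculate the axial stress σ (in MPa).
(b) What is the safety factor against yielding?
(a) Axial stress σ = P/A. Convert P = 107 kN = 107000 N.
  σ = 107000 / 0.002 = 5.35 × 10⁷ Pa = 53.5 MPa
(b) Safety factor SF = σ_y/σ = 280 / 53.5 = 5.234
Final answer: (a) σ = 53.5 MPa, (b) SF = 5.234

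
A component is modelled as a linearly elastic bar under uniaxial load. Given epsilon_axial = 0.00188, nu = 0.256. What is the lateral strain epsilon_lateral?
Model: a linearly elastic bar under uniaxial load, so epsilon_lateral = -nu·epsilon_axial.
Substitute:
  epsilon_lateral = -(0.256 × 0.00188)
  epsilon_lateral = -0.0004813
Final answer: epsilon_lateral = -0.0004813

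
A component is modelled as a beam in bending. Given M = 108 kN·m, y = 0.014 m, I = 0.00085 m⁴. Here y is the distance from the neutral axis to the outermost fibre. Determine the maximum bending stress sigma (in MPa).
Model: a beam in bending, so sigma = (M·y) / I.
Convert to SI units:
  M = 108 kN·m = 108000 N·m
Substitute:
  sigma = (108000 × 0.014) / 0.00085
  sigma = 1.779 × 10⁶ Pa
Convert: sigma = 1.779 × 10⁶ Pa = 1.779 MPa
Final answer: sigma = 1.779 MPa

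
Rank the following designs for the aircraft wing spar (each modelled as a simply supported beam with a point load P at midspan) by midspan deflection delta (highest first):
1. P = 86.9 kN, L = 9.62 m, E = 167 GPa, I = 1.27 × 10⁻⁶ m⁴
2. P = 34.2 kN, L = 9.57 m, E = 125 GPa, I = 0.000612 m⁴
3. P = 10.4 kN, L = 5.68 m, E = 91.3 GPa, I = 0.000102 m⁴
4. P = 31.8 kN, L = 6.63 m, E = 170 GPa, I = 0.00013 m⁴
Model: a simply supported beam with a point load P at midspan, so delta = (P·L^3) / (48·E·I) (SI units).
  Case 1: delta = (86900 × 9.62^3) / (48 × (1.67 × 10¹¹) × (1.27 × 10⁻⁶)) = 7.599 m = 7599 mm
  Case 2: delta = (34200 × 9.57^3) / (48 × (1.25 × 10¹¹) × 0.000612) = 0.008163 m = 8.163 mm
  Case 3: delta = (10400 × 5.68^3) / (48 × (9.13 × 10¹⁰) × 0.000102) = 0.004263 m = 4.263 mm
  Case 4: delta = (31800 × 6.63^3) / (48 × (1.7 × 10¹¹) × 0.00013) = 0.008736 m = 8.736 mm
Ordering: 7599 mm (case 1) > 8.736 mm (case 4) > 8.163 mm (case 2) > 4.263 mm (case 3)
Final answer: 1, 4, 2, 3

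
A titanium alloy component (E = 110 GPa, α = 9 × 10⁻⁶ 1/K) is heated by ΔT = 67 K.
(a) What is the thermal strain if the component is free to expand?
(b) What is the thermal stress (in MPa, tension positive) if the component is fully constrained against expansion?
(a) Free thermal strain ε_th = α·ΔT = (9 × 10⁻⁶) × 67 = 0.000603
(b) Fully constrained, the expansion is suppressed, so σ = -E·α·ΔT. Convert E = 110 GPa = 1.1 × 10¹¹ Pa.
  σ = -(1.1 × 10¹¹) × (9 × 10⁻⁶) × 67 = -6.633 × 10⁷ Pa = -66.33 MPa (compressive)
Final answer: (a) ε_th = 0.000603, (b) σ = -66.33 MPa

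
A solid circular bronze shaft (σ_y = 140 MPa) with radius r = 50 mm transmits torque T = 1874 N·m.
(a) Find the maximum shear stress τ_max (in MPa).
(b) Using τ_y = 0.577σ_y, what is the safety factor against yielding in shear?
(a) For a solid circular shaft, τ_max = T·r/J with J = π·r^4/2, i.e. τ_max = 2·T / (π·r^3). Convert r = 50 mm = 0.05 m.
  τ_max = (2 × 1874) / (π × 0.05^3) = 9.544 × 10⁶ Pa = 9.544 MPa
(b) τ_y = 0.577 × 140 = 80.78 MPa
  SF = τ_y/τ_max = 80.78 / 9.544 = 8.464
Final answer: (a) τ_max = 9.544 MPa, (b) SF = 8.464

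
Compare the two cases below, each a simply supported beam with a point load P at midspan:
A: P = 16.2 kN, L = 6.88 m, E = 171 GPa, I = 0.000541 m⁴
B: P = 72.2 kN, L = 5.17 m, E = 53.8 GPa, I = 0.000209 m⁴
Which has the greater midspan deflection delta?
Model: a simply supported beam with a point load P at midspan, so delta = (P·L^3) / (48·E·I) (SI units).
  A: delta = (16200 × 6.88^3) / (48 × (1.71 × 10¹¹) × 0.000541) = 0.001188 m = 1.188 mm
  B: delta = (72200 × 5.17^3) / (48 × (5.38 × 10¹⁰) × 0.000209) = 0.01849 m = 18.49 mm
18.49 mm > 1.188 mm, so B is larger.
Final answer: B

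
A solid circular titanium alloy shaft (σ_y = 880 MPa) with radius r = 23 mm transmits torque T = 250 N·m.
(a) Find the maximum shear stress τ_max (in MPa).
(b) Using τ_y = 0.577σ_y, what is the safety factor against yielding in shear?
(a) For a solid circular shaft, τ_max = T·r/J with J = π·r^4/2, i.e. τ_max = 2·T / (π·r^3). Convert r = 23 mm = 0.023 m.
  τ_max = (2 × 250) / (π × 0.023^3) = 1.308 × 10⁷ Pa = 13.08 MPa
(b) τ_y = 0.577 × 880 = 507.76 MPa
  SF = τ_y/τ_max = 507.76 / 13.08 = 38.82
Final answer: (a) τ_max = 13.08 MPa, (b) SF = 38.82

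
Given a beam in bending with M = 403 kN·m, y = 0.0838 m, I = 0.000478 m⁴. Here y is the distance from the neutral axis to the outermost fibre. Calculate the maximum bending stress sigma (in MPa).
Model: a beam in bending, so sigma = (M·y) / I.
Convert to SI units:
  M = 403 kN·m = 403000 N·m
Substitute:
  sigma = (403000 × 0.0838) / 0.000478
  sigma = 7.065 × 10⁷ Pa
Convert: sigma = 7.065 × 10⁷ Pa = 70.65 MPa
Final answer: sigma = 70.65 MPa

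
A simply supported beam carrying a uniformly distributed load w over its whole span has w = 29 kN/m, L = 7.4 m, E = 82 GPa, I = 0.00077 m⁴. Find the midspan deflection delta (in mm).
Model: a simply supported beam carrying a uniformly distributed load w over its whole span, so delta = (5·w·L^4) / (384·E·I).
Convert to SI units:
  w = 29 kN/m = 29000 N/m
  E = 82 GPa = 8.2 × 10¹⁰ Pa
Substitute:
  delta = (5 × 29000 × 7.4^4) / (384 × (8.2 × 10¹⁰) × 0.00077)
  delta = 0.01793 m
Convert: delta = 0.01793 m = 17.93 mm
Final answer: delta = 17.93 mm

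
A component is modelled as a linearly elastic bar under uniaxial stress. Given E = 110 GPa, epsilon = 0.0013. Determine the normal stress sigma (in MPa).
Model: a linearly elastic bar under uniaxial stress, so sigma = E·epsilon.
Convert to SI units:
  E = 110 GPa = 1.1 × 10¹¹ Pa
Substitute:
  sigma = (1.1 × 10¹¹) × 0.0013
  sigma = 1.43 × 10⁸ Pa
Convert: sigma = 1.43 × 10⁸ Pa = 143 MPa
Final answer: sigma = 143 MPa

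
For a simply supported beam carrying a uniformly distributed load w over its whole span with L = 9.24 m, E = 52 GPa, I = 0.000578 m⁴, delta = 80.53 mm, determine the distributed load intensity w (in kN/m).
Model: a simply supported beam carrying a uniformly distributed load w over its whole span, so delta = (5·w·L^4) / (384·E·I).
Solve for w: w = (384·delta·E·I) / (5·L^4).
Convert to SI units:
  E = 52 GPa = 5.2 × 10¹⁰ Pa
  delta = 80.53 mm = 0.08053 m
Substitute:
  w = (384 × 0.08053 × (5.2 × 10¹⁰) × 0.000578) / (5 × 9.24^4)
  w = 25500 N/m
Convert: w = 25500 N/m = 25.5 kN/m
Final answer: w = 25.5 kN/m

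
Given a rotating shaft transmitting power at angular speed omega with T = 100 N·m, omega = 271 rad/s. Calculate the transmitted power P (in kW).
Model: a rotating shaft transmitting power at angular speed omega, so P = T·omega.
Substitute:
  P = 100 × 271
  P = 27100 W
Convert: P = 27100 W = 27.1 kW
Final answer: P = 27.1 kW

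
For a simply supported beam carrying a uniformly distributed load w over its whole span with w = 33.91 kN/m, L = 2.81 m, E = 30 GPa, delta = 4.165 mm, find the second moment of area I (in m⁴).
Model: a simply supported beam carrying a uniformly distributed load w over its whole span, so delta = (5·w·L^4) / (384·E·I).
Solve for I: I = (5·w·L^4) / (384·delta·E).
Convert to SI units:
  w = 33.91 kN/m = 33910 N/m
  E = 30 GPa = 3 × 10¹⁰ Pa
  delta = 4.165 mm = 0.004165 m
Substitute:
  I = (5 × 33910 × 2.81^4) / (384 × 0.004165 × (3 × 10¹⁰))
  I = 0.0002203 m⁴
Final answer: I = 0.0002203 m⁴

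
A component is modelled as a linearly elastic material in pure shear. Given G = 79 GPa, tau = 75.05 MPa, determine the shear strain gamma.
Model: a linearly elastic material in pure shear, so tau = G·gamma.
Solve for gamma: gamma = tau / G.
Convert to SI units:
  G = 79 GPa = 7.9 × 10¹⁰ Pa
  tau = 75.05 MPa = 7.505 × 10⁷ Pa
Substitute:
  gamma = (7.505 × 10⁷) / (7.9 × 10¹⁰)
  gamma = 0.00095
Final answer: gamma = 0.00095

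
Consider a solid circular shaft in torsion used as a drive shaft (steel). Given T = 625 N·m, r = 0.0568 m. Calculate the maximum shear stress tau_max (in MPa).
Model: a solid circular shaft in torsion, so tau_max = (2·T) / (π·r^3).
Substitute:
  tau_max = (2 × 625) / (π × 0.0568^3)
  tau_max = 2.171 × 10⁶ Pa
Convert: tau_max = 2.171 × 10⁶ Pa = 2.171 MPa
Final answer: tau_max = 2.171 MPa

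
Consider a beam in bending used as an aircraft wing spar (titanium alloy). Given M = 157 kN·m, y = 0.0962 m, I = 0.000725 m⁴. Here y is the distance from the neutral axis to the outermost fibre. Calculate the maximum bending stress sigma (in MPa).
Model: a beam in bending, so sigma = (M·y) / I.
Convert to SI units:
  M = 157 kN·m = 157000 N·m
Substitute:
  sigma = (157000 × 0.0962) / 0.000725
  sigma = 2.083 × 10⁷ Pa
Convert: sigma = 2.083 × 10⁷ Pa = 20.83 MPa
Final answer: sigma = 20.83 MPa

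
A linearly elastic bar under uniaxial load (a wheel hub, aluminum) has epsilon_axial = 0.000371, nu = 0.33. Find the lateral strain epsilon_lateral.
Model: a linearly elastic bar under uniaxial load, so epsilon_lateral = -nu·epsilon_axial.
Substitute:
  epsilon_lateral = -(0.33 × 0.000371)
  epsilon_lateral = -0.0001224
Final answer: epsilon_lateral = -0.0001224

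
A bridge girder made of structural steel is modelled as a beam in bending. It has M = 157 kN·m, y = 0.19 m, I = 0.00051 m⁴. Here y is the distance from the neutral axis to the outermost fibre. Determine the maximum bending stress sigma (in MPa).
Model: a beam in bending, so sigma = (M·y) / I.
Convert to SI units:
  M = 157 kN·m = 157000 N·m
Substitute:
  sigma = (157000 × 0.19) / 0.00051
  sigma = 5.849 × 10⁷ Pa
Convert: sigma = 5.849 × 10⁷ Pa = 58.49 MPa
Final answer: sigma = 58.49 MPa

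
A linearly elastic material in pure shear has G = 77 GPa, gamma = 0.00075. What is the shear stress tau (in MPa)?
Model: a linearly elastic material in pure shear, so tau = G·gamma.
Convert to SI units:
  G = 77 GPa = 7.7 × 10¹⁰ Pa
Substitute:
  tau = (7.7 × 10¹⁰) × 0.00075
  tau = 5.775 × 10⁷ Pa
Convert: tau = 5.775 × 10⁷ Pa = 57.75 MPa
Final answer: tau = 57.75 MPa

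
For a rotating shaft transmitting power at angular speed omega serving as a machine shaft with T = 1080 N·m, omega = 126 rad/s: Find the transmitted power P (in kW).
Model: a rotating shaft transmitting power at angular speed omega, so P = T·omega.
Substitute:
  P = 1080 × 126
  P = 136100 W
Convert: P = 136100 W = 136.1 kW
Final answer: P = 136.1 kW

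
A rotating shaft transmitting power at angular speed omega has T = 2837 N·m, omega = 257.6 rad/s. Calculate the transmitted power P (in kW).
Model: a rotating shaft transmitting power at angular speed omega, so P = T·omega.
Substitute:
  P = 2837 × 257.6
  P = 730800 W
Convert: P = 730800 W = 730.8 kW
Final answer: P = 730.8 kW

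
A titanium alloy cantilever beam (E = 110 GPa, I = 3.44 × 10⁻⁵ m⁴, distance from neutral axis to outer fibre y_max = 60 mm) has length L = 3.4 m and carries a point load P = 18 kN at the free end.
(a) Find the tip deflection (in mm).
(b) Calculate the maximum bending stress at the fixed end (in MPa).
(a) Tip deflection of a cantilever with an end point load: δ = P·L^3 / (3·E·I). Convert P = 18 kN = 18000 N, E = 110 GPa = 1.1 × 10¹¹ Pa.
  δ = (18000 × 3.4^3) / (3 × (1.1 × 10¹¹) × (3.44 × 10⁻⁵)) = 0.06232 m = 62.32 mm
(b) Maximum bending moment at the fixed end: M = P·L = 18000 × 3.4 = 61200 N·m. Convert y_max = 60 mm = 0.06 m.
  σ = M·y_max / I = (61200 × 0.06) / (3.44 × 10⁻⁵) = 1.067 × 10⁸ Pa = 106.7 MPa
Final answer: (a) δ = 62.32 mm, (b) σ = 106.7 MPa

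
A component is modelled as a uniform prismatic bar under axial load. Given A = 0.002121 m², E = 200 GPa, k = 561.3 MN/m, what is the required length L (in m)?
Model: a uniform prismatic bar under axial load, so k = (A·E) / L.
Solve for L: L = (A·E) / k.
Convert to SI units:
  E = 200 GPa = 2 × 10¹¹ Pa
  k = 561.3 MN/m = 5.613 × 10⁸ N/m
Substitute:
  L = (0.002121 × (2 × 10¹¹)) / (5.613 × 10⁸)
  L = 0.7557 m
Final answer: L = 0.7557 m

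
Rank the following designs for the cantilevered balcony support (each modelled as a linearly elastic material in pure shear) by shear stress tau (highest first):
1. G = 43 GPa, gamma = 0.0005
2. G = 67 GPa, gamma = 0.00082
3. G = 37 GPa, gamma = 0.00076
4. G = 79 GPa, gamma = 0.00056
Model: a linearly elastic material in pure shear, so tau = G·gamma (SI units).
  Case 1: tau = (4.3 × 10¹⁰) × 0.0005 = 2.15 × 10⁷ Pa = 21.5 MPa
  Case 2: tau = (6.7 × 10¹⁰) × 0.00082 = 5.494 × 10⁷ Pa = 54.94 MPa
  Case 3: tau = (3.7 × 10¹⁰) × 0.00076 = 2.812 × 10⁷ Pa = 28.12 MPa
  Case 4: tau = (7.9 × 10¹⁰) × 0.00056 = 4.424 × 10⁷ Pa = 44.24 MPa
Ordering: 54.94 MPa (case 2) > 44.24 MPa (case 4) > 28.12 MPa (case 3) > 21.5 MPa (case 1)
Final answer: 2, 4, 3, 1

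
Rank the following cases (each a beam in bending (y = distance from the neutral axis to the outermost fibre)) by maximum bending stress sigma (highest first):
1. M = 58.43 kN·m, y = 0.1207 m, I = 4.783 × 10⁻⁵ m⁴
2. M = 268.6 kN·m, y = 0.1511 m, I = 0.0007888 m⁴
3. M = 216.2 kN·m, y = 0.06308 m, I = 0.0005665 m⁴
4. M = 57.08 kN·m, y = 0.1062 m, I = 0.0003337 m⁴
Model: a beam in bending (y = distance from the neutral axis to the outermost fibre), so sigma = (M·y) / I (SI units).
  Case 1: sigma = (58430 × 0.1207) / (4.783 × 10⁻⁵) = 1.474 × 10⁸ Pa = 147.4 MPa
  Case 2: sigma = (268600 × 0.1511) / 0.0007888 = 5.145 × 10⁷ Pa = 51.45 MPa
  Case 3: sigma = (216200 × 0.06308) / 0.0005665 = 2.407 × 10⁷ Pa = 24.07 MPa
  Case 4: sigma = (57080 × 0.1062) / 0.0003337 = 1.817 × 10⁷ Pa = 18.17 MPa
Ordering: 147.4 MPa (case 1) > 51.45 MPa (case 2) > 24.07 MPa (case 3) > 18.17 MPa (case 4)
Final answer: 1, 2, 3, 4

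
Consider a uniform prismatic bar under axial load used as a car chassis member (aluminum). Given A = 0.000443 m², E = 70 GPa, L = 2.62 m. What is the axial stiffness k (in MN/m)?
Model: a uniform prismatic bar under axial load, so k = (A·E) / L.
Convert to SI units:
  E = 70 GPa = 7 × 10¹⁰ Pa
Substitute:
  k = (0.000443 × (7 × 10¹⁰)) / 2.62
  k = 1.184 × 10⁷ N/m
Convert: k = 1.184 × 10⁷ N/m = 11.84 MN/m
Final answer: k = 11.84 MN/m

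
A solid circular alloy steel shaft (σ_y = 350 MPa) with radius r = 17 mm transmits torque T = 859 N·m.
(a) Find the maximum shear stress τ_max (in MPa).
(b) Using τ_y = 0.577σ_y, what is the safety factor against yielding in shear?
(a) For a solid circular shaft, τ_max = T·r/J with J = π·r^4/2, i.e. τ_max = 2·T / (π·r^3). Convert r = 17 mm = 0.017 m.
  τ_max = (2 × 859) / (π × 0.017^3) = 1.113 × 10⁸ Pa = 111.3 MPa
(b) τ_y = 0.577 × 350 = 201.95 MPa
  SF = τ_y/τ_max = 201.95 / 111.3 = 1.814
Final answer: (a) τ_max = 111.3 MPa, (b) SF = 1.814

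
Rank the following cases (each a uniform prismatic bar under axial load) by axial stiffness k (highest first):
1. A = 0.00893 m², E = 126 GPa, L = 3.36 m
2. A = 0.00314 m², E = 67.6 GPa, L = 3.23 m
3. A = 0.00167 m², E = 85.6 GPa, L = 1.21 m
Model: a uniform prismatic bar under axial load, so k = (A·E) / L (SI units).
  Case 1: k = (0.00893 × (1.26 × 10¹¹)) / 3.36 = 3.349 × 10⁸ N/m = 334.9 MN/m
  Case 2: k = (0.00314 × (6.76 × 10¹⁰)) / 3.23 = 6.572 × 10⁷ N/m = 65.72 MN/m
  Case 3: k = (0.00167 × (8.56 × 10¹⁰)) / 1.21 = 1.181 × 10⁸ N/m = 118.1 MN/m
Ordering: 334.9 MN/m (case 1) > 118.1 MN/m (case 3) > 65.72 MN/m (case 2)
Final answer: 1, 3, 2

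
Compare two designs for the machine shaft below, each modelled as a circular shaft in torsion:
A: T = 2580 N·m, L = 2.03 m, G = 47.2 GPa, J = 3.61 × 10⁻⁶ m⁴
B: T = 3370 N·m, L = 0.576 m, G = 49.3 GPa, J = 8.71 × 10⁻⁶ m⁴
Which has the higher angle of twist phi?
Model: a circular shaft in torsion, so phi = (T·L) / (G·J) (SI units).
  A: phi = (2580 × 2.03) / ((4.72 × 10¹⁰) × (3.61 × 10⁻⁶)) = 0.03074 rad = 1.761°
  B: phi = (3370 × 0.576) / ((4.93 × 10¹⁰) × (8.71 × 10⁻⁶)) = 0.004521 rad = 0.259°
1.761° > 0.259°, so A is larger.
Final answer: A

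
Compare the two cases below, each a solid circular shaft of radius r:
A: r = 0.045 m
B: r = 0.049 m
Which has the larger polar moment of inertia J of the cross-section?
Model: a solid circular shaft of radius r, so J = (π·r^4) / 2 (SI units).
  A: J = (π × 0.045^4) / 2 = 6.441 × 10⁻⁶ m⁴
  B: J = (π × 0.049^4) / 2 = 9.055 × 10⁻⁶ m⁴
9.055 × 10⁻⁶ m⁴ > 6.441 × 10⁻⁶ m⁴, so B is larger.
Final answer: B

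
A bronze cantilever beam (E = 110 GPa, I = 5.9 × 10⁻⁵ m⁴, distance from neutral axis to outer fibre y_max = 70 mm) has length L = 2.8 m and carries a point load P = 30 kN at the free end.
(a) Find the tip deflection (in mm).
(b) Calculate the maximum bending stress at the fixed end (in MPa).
(a) Tip deflection of a cantilever with an end point load: δ = P·L^3 / (3·E·I). Convert P = 30 kN = 30000 N, E = 110 GPa = 1.1 × 10¹¹ Pa.
  δ = (30000 × 2.8^3) / (3 × (1.1 × 10¹¹) × (5.9 × 10⁻⁵)) = 0.03382 m = 33.82 mm
(b) Maximum bending moment at the fixed end: M = P·L = 30000 × 2.8 = 84000 N·m. Convert y_max = 70 mm = 0.07 m.
  σ = M·y_max / I = (84000 × 0.07) / (5.9 × 10⁻⁵) = 9.966 × 10⁷ Pa = 99.66 MPa
Final answer: (a) δ = 33.82 mm, (b) σ = 99.66 MPa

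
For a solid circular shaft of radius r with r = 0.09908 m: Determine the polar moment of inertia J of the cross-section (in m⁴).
Model: a solid circular shaft of radius r, so J = (π·r^4) / 2.
Substitute:
  J = (π × 0.09908^4) / 2
  J = 0.0001514 m⁴
Final answer: J = 0.0001514 m⁴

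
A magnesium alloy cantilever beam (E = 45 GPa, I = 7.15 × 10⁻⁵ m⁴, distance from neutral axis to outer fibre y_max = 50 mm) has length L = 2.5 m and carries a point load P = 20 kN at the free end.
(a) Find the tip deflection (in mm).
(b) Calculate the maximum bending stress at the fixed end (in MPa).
(a) Tip deflection of a cantilever with an end point load: δ = P·L^3 / (3·E·I). Convert P = 20 kN = 20000 N, E = 45 GPa = 4.5 × 10¹⁰ Pa.
  δ = (20000 × 2.5^3) / (3 × (4.5 × 10¹⁰) × (7.15 × 10⁻⁵)) = 0.03238 m = 32.38 mm
(b) Maximum bending moment at the fixed end: M = P·L = 20000 × 2.5 = 50000 N·m. Convert y_max = 50 mm = 0.05 m.
  σ = M·y_max / I = (50000 × 0.05) / (7.15 × 10⁻⁵) = 3.497 × 10⁷ Pa = 34.97 MPa
Final answer: (a) δ = 32.38 mm, (b) σ = 34.97 MPa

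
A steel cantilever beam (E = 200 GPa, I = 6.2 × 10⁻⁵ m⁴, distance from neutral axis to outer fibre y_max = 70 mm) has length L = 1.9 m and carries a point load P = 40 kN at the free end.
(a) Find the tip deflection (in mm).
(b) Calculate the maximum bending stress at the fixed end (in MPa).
(a) Tip deflection of a cantilever with an end point load: δ = P·L^3 / (3·E·I). Convert P = 40 kN = 40000 N, E = 200 GPa = 2 × 10¹¹ Pa.
  δ = (40000 × 1.9^3) / (3 × (2 × 10¹¹) × (6.2 × 10⁻⁵)) = 0.007375 m = 7.375 mm
(b) Maximum bending moment at the fixed end: M = P·L = 40000 × 1.9 = 76000 N·m. Convert y_max = 70 mm = 0.07 m.
  σ = M·y_max / I = (76000 × 0.07) / (6.2 × 10⁻⁵) = 8.581 × 10⁷ Pa = 85.81 MPa
Final answer: (a) δ = 7.375 mm, (b) σ = 85.81 MPa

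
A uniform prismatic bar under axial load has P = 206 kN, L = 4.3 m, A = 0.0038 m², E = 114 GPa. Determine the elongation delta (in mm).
Model: a uniform prismatic bar under axial load, so delta = (P·L) / (A·E).
Convert to SI units:
  P = 206 kN = 206000 N
  E = 114 GPa = 1.14 × 10¹¹ Pa
Substitute:
  delta = (206000 × 4.3) / (0.0038 × (1.14 × 10¹¹))
  delta = 0.002045 m
Convert: delta = 0.002045 m = 2.045 mm
Final answer: delta = 2.045 mm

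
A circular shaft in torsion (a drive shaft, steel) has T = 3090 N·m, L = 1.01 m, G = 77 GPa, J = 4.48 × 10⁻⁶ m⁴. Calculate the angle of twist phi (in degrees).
Model: a circular shaft in torsion, so phi = (T·L) / (G·J).
Convert to SI units:
  G = 77 GPa = 7.7 × 10¹⁰ Pa
Substitute:
  phi = (3090 × 1.01) / ((7.7 × 10¹⁰) × (4.48 × 10⁻⁶))
  phi = 0.009047 rad
Convert to degrees: phi = 0.009047 × 180/π = 0.5184°
Final answer: phi = 0.5184°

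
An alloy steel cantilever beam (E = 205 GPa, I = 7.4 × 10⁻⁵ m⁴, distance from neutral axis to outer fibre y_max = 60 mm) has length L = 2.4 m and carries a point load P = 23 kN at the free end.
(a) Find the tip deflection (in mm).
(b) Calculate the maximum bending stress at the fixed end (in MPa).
(a) Tip deflection of a cantilever with an end point load: δ = P·L^3 / (3·E·I). Convert P = 23 kN = 23000 N, E = 205 GPa = 2.05 × 10¹¹ Pa.
  δ = (23000 × 2.4^3) / (3 × (2.05 × 10¹¹) × (7.4 × 10⁻⁵)) = 0.006986 m = 6.986 mm
(b) Maximum bending moment at the fixed end: M = P·L = 23000 × 2.4 = 55200 N·m. Convert y_max = 60 mm = 0.06 m.
  σ = M·y_max / I = (55200 × 0.06) / (7.4 × 10⁻⁵) = 4.476 × 10⁷ Pa = 44.76 MPa
Final answer: (a) δ = 6.986 mm, (b) σ = 44.76 MPa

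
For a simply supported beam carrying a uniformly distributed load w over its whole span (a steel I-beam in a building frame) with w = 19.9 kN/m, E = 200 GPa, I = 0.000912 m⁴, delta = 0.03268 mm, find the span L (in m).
Model: a simply supported beam carrying a uniformly distributed load w over its whole span, so delta = (5·w·L^4) / (384·E·I).
Solve for L: L = ((384·delta·E·I) / (5·w))^(1/4).
Convert to SI units:
  w = 19.9 kN/m = 19900 N/m
  E = 200 GPa = 2 × 10¹¹ Pa
  delta = 0.03268 mm = 3.268 × 10⁻⁵ m
Substitute:
  L = ((384 × (3.268 × 10⁻⁵) × (2 × 10¹¹) × 0.000912) / (5 × 19900))^(1/4)
  L = 2.19 m
Final answer: L = 2.19 m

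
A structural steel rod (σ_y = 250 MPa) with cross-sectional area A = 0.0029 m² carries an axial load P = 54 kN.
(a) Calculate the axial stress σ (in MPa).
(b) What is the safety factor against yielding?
(a) Axial stress σ = P/A. Convert P = 54 kN = 54000 N.
  σ = 54000 / 0.0029 = 1.862 × 10⁷ Pa = 18.62 MPa
(b) Safety factor SF = σ_y/σ = 250 / 18.62 = 13.43
Final answer: (a) σ = 18.62 MPa, (b) SF = 13.43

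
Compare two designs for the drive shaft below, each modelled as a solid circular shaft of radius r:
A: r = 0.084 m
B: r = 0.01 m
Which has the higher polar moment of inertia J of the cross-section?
Model: a solid circular shaft of radius r, so J = (π·r^4) / 2 (SI units).
  A: J = (π × 0.084^4) / 2 = 7.821 × 10⁻⁵ m⁴
  B: J = (π × 0.01^4) / 2 = 1.571 × 10⁻⁸ m⁴
7.821 × 10⁻⁵ m⁴ > 1.571 × 10⁻⁸ m⁴, so A is larger.
Final answer: A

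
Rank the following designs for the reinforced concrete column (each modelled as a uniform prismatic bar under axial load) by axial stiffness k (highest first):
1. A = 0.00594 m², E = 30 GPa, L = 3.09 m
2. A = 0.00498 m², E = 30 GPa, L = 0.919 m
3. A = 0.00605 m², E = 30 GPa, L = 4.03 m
Model: a uniform prismatic bar under axial load, so k = (A·E) / L (SI units).
  Case 1: k = (0.00594 × (3 × 10¹⁰)) / 3.09 = 5.767 × 10⁷ N/m = 57.67 MN/m
  Case 2: k = (0.00498 × (3 × 10¹⁰)) / 0.919 = 1.626 × 10⁸ N/m = 162.6 MN/m
  Case 3: k = (0.00605 × (3 × 10¹⁰)) / 4.03 = 4.504 × 10⁷ N/m = 45.04 MN/m
Ordering: 162.6 MN/m (case 2) > 57.67 MN/m (case 1) > 45.04 MN/m (case 3)
Final answer: 2, 1, 3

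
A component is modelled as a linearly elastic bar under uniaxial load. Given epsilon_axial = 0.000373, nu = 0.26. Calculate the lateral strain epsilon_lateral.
Model: a linearly elastic bar under uniaxial load, so epsilon_lateral = -nu·epsilon_axial.
Substitute:
  epsilon_lateral = -(0.26 × 0.000373)
  epsilon_lateral = -9.698 × 10⁻⁵
Final answer: epsilon_lateral = -9.698 × 10⁻⁵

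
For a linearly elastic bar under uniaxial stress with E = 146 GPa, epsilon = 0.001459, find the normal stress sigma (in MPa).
Model: a linearly elastic bar under uniaxial stress, so epsilon = sigma / E.
Solve for sigma: sigma = epsilon·E.
Convert to SI units:
  E = 146 GPa = 1.46 × 10¹¹ Pa
Substitute:
  sigma = 0.001459 × (1.46 × 10¹¹)
  sigma = 2.13 × 10⁸ Pa
Convert: sigma = 2.13 × 10⁸ Pa = 213 MPa
Final answer: sigma = 213 MPa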